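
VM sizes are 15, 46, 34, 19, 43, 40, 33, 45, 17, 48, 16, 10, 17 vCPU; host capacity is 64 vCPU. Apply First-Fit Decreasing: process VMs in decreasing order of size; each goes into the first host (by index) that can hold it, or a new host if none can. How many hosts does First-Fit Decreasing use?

7

Sorted descending: 48, 46, 45, 43, 40, 34, 33, 19, 17, 17, 16, 15, 10.
host 1: place 48 vCPU, 16 vCPU left
host 2: place 46 vCPU, 18 vCPU left
host 3: place 45 vCPU, 19 vCPU left
host 4: place 43 vCPU, 21 vCPU left
host 5: place 40 vCPU, 24 vCPU left
host 6: place 34 vCPU, 30 vCPU left
host 7: place 33 vCPU, 31 vCPU left
host 3: place 19 vCPU, 0 vCPU left
host 2: place 17 vCPU, 1 vCPU left
host 4: place 17 vCPU, 4 vCPU left
host 1: place 16 vCPU, 0 vCPU left
host 5: place 15 vCPU, 9 vCPU left
host 6: place 10 vCPU, 20 vCPU left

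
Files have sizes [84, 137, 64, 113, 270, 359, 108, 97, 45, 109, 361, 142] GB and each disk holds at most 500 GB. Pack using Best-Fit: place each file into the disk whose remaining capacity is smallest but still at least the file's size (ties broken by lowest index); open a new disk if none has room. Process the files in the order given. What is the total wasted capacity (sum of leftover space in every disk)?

611

Put 84 GB in disk 1; 416 GB remain.
Put 137 GB in disk 1; 279 GB remain.
Put 64 GB in disk 1; 215 GB remain.
Put 113 GB in disk 1; 102 GB remain.
Put 270 GB in disk 2; 230 GB remain.
Put 359 GB in disk 3; 141 GB remain.
Put 108 GB in disk 3; 33 GB remain.
Put 97 GB in disk 1; 5 GB remain.
Put 45 GB in disk 2; 185 GB remain.
Put 109 GB in disk 2; 76 GB remain.
Put 361 GB in disk 4; 139 GB remain.
Put 142 GB in disk 5; 358 GB remain.
5 disks × 500 GB = 2500 GB; used 1889 GB; unused 611 GB.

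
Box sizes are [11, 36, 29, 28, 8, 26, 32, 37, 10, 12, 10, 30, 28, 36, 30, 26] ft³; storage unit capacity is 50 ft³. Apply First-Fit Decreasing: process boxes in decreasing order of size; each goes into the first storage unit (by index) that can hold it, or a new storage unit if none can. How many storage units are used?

Sorted descending: 37, 36, 36, 32, 30, 30, 29, 28, 28, 26, 26, 12, 11, 10, 10, 8.
Put 37 ft³ in storage unit 1; 13 ft³ remain.
Put 36 ft³ in storage unit 2; 14 ft³ remain.
Put 36 ft³ in storage unit 3; 14 ft³ remain.
Put 32 ft³ in storage unit 4; 18 ft³ remain.
Put 30 ft³ in storage unit 5; 20 ft³ remain.
Put 30 ft³ in storage unit 6; 20 ft³ remain.
Put 29 ft³ in storage unit 7; 21 ft³ remain.
Put 28 ft³ in storage unit 8; 22 ft³ remain.
Put 28 ft³ in storage unit 9; 22 ft³ remain.
Put 26 ft³ in storage unit 10; 24 ft³ remain.
Put 26 ft³ in storage unit 11; 24 ft³ remain.
Put 12 ft³ in storage unit 1; 1 ft³ remain.
Put 11 ft³ in storage unit 2; 3 ft³ remain.
Put 10 ft³ in storage unit 3; 4 ft³ remain.
Put 10 ft³ in storage unit 4; 8 ft³ remain.
Put 8 ft³ in storage unit 4; 0 ft³ remain.
Final storage units: [37,12] [36,11] [36,10] [32,10,8] [30] [30] [29] [28] [28] [26] [26].

11 storage units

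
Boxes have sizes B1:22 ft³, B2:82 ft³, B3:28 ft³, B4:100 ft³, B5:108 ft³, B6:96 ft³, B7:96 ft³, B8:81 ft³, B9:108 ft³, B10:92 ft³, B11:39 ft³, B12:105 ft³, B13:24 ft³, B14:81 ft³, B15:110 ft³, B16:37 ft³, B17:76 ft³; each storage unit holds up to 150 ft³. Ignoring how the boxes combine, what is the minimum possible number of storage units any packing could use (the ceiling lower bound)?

Total size = 22 + 82 + 28 + 100 + 108 + 96 + 96 + 81 + 108 + 92 + 39 + 105 + 24 + 81 + 110 + 37 + 76 = 1285 ft³.
⌈1285 / 150⌉ = 9.

9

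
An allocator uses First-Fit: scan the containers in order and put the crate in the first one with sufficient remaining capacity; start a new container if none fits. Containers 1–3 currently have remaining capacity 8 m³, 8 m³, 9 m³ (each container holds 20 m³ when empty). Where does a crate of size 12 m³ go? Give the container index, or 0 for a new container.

0

No container has ≥ 12 m³ free, so a new container is opened.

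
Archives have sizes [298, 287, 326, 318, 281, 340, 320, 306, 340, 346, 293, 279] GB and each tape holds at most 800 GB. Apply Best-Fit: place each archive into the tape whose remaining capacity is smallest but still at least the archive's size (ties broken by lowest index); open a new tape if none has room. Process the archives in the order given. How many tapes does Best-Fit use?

298 GB → tape 1 (remaining 502 GB)
287 GB → tape 1 (remaining 215 GB)
326 GB → tape 2 (remaining 474 GB)
318 GB → tape 2 (remaining 156 GB)
281 GB → tape 3 (remaining 519 GB)
340 GB → tape 3 (remaining 179 GB)
320 GB → tape 4 (remaining 480 GB)
306 GB → tape 4 (remaining 174 GB)
340 GB → tape 5 (remaining 460 GB)
346 GB → tape 5 (remaining 114 GB)
293 GB → tape 6 (remaining 507 GB)
279 GB → tape 6 (remaining 228 GB)

6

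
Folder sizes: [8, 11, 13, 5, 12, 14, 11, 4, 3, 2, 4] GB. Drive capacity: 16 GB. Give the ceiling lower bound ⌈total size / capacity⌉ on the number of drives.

Total size = 8 + 11 + 13 + 5 + 12 + 14 + 11 + 4 + 3 + 2 + 4 = 87 GB.
⌈87 / 16⌉ = 6.

6 drives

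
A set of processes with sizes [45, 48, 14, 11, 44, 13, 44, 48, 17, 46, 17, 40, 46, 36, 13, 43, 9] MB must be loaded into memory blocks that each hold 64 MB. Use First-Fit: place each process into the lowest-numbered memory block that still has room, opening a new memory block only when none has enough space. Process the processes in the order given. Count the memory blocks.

45 MB → memory block 1 (remaining 19 MB)
48 MB → memory block 2 (remaining 16 MB)
14 MB → memory block 1 (remaining 5 MB)
11 MB → memory block 2 (remaining 5 MB)
44 MB → memory block 3 (remaining 20 MB)
13 MB → memory block 3 (remaining 7 MB)
44 MB → memory block 4 (remaining 20 MB)
48 MB → memory block 5 (remaining 16 MB)
17 MB → memory block 4 (remaining 3 MB)
46 MB → memory block 6 (remaining 18 MB)
17 MB → memory block 6 (remaining 1 MB)
40 MB → memory block 7 (remaining 24 MB)
46 MB → memory block 8 (remaining 18 MB)
36 MB → memory block 9 (remaining 28 MB)
13 MB → memory block 5 (remaining 3 MB)
43 MB → memory block 10 (remaining 21 MB)
9 MB → memory block 7 (remaining 15 MB)
Final memory blocks: [45,14] [48,11] [44,13] [44,17] [48,13] [46,17] [40,9] [46] [36] [43].

10 memory blocks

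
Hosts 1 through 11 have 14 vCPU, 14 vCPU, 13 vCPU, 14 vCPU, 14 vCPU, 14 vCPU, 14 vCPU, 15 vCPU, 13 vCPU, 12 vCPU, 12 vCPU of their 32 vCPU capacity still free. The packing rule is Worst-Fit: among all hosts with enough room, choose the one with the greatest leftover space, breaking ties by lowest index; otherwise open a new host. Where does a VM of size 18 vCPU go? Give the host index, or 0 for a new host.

No host has ≥ 18 vCPU free, so a new host is opened.

0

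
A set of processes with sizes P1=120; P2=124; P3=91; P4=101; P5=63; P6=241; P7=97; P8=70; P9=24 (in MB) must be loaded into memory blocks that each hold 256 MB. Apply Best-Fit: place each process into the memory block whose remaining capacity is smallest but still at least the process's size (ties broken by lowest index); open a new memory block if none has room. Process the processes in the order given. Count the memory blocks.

4 memory blocks

memory block 1: place P1 (120 MB), 136 MB left
memory block 1: place P2 (124 MB), 12 MB left
memory block 2: place P3 (91 MB), 165 MB left
memory block 2: place P4 (101 MB), 64 MB left
memory block 2: place P5 (63 MB), 1 MB left
memory block 3: place P6 (241 MB), 15 MB left
memory block 4: place P7 (97 MB), 159 MB left
memory block 4: place P8 (70 MB), 89 MB left
memory block 4: place P9 (24 MB), 65 MB left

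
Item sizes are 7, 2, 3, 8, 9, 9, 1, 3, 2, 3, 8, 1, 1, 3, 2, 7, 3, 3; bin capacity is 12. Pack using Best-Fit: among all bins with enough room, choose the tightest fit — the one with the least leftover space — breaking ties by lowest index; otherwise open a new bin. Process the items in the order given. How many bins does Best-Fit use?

7 bins

7 → bin 1 (remaining 5)
2 → bin 1 (remaining 3)
3 → bin 1 (remaining 0)
8 → bin 2 (remaining 4)
9 → bin 3 (remaining 3)
9 → bin 4 (remaining 3)
1 → bin 3 (remaining 2)
3 → bin 4 (remaining 0)
2 → bin 3 (remaining 0)
3 → bin 2 (remaining 1)
8 → bin 5 (remaining 4)
1 → bin 2 (remaining 0)
1 → bin 5 (remaining 3)
3 → bin 5 (remaining 0)
2 → bin 6 (remaining 10)
7 → bin 6 (remaining 3)
3 → bin 6 (remaining 0)
3 → bin 7 (remaining 9)
Final bins: [7,2,3] [8,3,1] [9,1,2] [9,3] [8,1,3] [2,7,3] [3].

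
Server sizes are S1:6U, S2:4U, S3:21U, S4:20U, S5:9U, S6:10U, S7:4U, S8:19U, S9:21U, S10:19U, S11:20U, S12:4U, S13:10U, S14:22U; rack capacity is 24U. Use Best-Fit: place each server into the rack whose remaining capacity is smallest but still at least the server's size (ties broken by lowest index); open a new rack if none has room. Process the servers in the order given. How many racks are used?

rack 1: place S1 (6U), 18U left
rack 1: place S2 (4U), 14U left
rack 2: place S3 (21U), 3U left
rack 3: place S4 (20U), 4U left
rack 1: place S5 (9U), 5U left
rack 4: place S6 (10U), 14U left
rack 3: place S7 (4U), 0U left
rack 5: place S8 (19U), 5U left
rack 6: place S9 (21U), 3U left
rack 7: place S10 (19U), 5U left
rack 8: place S11 (20U), 4U left
rack 8: place S12 (4U), 0U left
rack 4: place S13 (10U), 4U left
rack 9: place S14 (22U), 2U left
Final racks: [6,4,9] [21] [20,4] [10,10] [19] [21] [19] [20,4] [22].

9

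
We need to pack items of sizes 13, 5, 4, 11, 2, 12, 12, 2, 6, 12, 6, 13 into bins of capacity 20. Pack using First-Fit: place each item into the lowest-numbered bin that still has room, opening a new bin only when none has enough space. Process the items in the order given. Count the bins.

bin 1: place 13, 7 left
bin 1: place 5, 2 left
bin 2: place 4, 16 left
bin 2: place 11, 5 left
bin 1: place 2, 0 left
bin 3: place 12, 8 left
bin 4: place 12, 8 left
bin 2: place 2, 3 left
bin 3: place 6, 2 left
bin 5: place 12, 8 left
bin 4: place 6, 2 left
bin 6: place 13, 7 left
Final bins: [13,5,2] [4,11,2] [12,6] [12,6] [12] [13].

6 bins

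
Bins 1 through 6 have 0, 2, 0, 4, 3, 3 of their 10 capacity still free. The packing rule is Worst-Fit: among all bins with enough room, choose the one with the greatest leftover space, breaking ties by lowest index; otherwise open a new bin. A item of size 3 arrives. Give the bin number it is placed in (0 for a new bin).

4

Bins with room: bin 4 (4), bin 5 (3), bin 6 (3).
Most room is bin 4 with 4 free.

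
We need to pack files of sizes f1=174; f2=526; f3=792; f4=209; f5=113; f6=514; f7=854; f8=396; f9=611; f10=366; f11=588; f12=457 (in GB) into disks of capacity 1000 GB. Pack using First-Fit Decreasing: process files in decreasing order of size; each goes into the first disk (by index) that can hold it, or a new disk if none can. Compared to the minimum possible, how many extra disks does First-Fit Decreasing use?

First-Fit Decreasing: [854,113] [792,174] [611,366] [588,396] [526,457] [514,209] → 6 disks.
Total size 5600 GB; any packing needs at least ⌈5600/1000⌉ = 6 disks.
So 6 is already optimal.

0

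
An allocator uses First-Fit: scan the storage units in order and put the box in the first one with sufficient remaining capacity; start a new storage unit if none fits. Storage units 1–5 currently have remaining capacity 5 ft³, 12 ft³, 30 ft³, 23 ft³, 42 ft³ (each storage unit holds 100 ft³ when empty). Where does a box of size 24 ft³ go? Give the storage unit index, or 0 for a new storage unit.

3

Storage units with room: storage unit 3 (30 ft³), storage unit 5 (42 ft³).
The first with room is storage unit 3.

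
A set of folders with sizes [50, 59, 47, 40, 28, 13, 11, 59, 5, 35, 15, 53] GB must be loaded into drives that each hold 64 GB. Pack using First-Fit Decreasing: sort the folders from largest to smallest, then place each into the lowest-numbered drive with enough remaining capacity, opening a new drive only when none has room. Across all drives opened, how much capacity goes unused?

33

Sorted descending: 59, 59, 53, 50, 47, 40, 35, 28, 15, 13, 11, 5.
59 GB → drive 1 (remaining 5 GB)
59 GB → drive 2 (remaining 5 GB)
53 GB → drive 3 (remaining 11 GB)
50 GB → drive 4 (remaining 14 GB)
47 GB → drive 5 (remaining 17 GB)
40 GB → drive 6 (remaining 24 GB)
35 GB → drive 7 (remaining 29 GB)
28 GB → drive 7 (remaining 1 GB)
15 GB → drive 5 (remaining 2 GB)
13 GB → drive 4 (remaining 1 GB)
11 GB → drive 3 (remaining 0 GB)
5 GB → drive 1 (remaining 0 GB)
7 drives × 64 GB = 448 GB; used 415 GB; unused 33 GB.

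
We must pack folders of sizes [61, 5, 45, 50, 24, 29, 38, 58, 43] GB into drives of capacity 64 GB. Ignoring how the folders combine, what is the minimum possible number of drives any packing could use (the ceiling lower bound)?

Total size = 61 + 5 + 45 + 50 + 24 + 29 + 38 + 58 + 43 = 353 GB.
⌈353 / 64⌉ = 6.

6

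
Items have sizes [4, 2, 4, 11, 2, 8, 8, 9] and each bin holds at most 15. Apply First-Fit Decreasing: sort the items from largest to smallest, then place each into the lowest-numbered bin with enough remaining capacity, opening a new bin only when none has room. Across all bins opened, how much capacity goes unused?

Sorted descending: 11, 9, 8, 8, 4, 4, 2, 2.
11 → bin 1 (remaining 4)
9 → bin 2 (remaining 6)
8 → bin 3 (remaining 7)
8 → bin 4 (remaining 7)
4 → bin 1 (remaining 0)
4 → bin 2 (remaining 2)
2 → bin 2 (remaining 0)
2 → bin 3 (remaining 5)
4 bins × 15 = 60; used 48; unused 12.

12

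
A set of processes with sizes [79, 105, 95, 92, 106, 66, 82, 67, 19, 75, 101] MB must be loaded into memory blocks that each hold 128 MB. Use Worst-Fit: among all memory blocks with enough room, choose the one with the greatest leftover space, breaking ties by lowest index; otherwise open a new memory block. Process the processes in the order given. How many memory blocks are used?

memory block 1: place 79 MB, 49 MB left
memory block 2: place 105 MB, 23 MB left
memory block 3: place 95 MB, 33 MB left
memory block 4: place 92 MB, 36 MB left
memory block 5: place 106 MB, 22 MB left
memory block 6: place 66 MB, 62 MB left
memory block 7: place 82 MB, 46 MB left
memory block 8: place 67 MB, 61 MB left
memory block 6: place 19 MB, 43 MB left
memory block 9: place 75 MB, 53 MB left
memory block 10: place 101 MB, 27 MB left

10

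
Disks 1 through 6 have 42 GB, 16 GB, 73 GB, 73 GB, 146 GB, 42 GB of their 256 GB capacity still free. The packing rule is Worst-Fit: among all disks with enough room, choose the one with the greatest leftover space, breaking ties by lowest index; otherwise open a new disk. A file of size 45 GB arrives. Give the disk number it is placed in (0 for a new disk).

Disks with room: disk 3 (73 GB), disk 4 (73 GB), disk 5 (146 GB).
Most room is disk 5 with 146 GB free.

5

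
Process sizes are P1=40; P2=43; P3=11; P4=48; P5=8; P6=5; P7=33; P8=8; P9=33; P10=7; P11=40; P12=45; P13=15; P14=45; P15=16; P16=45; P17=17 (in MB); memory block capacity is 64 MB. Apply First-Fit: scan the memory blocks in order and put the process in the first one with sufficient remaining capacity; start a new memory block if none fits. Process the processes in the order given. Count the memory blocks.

9

memory block 1: place P1 (40 MB), 24 MB left
memory block 2: place P2 (43 MB), 21 MB left
memory block 1: place P3 (11 MB), 13 MB left
memory block 3: place P4 (48 MB), 16 MB left
memory block 1: place P5 (8 MB), 5 MB left
memory block 1: place P6 (5 MB), 0 MB left
memory block 4: place P7 (33 MB), 31 MB left
memory block 2: place P8 (8 MB), 13 MB left
memory block 5: place P9 (33 MB), 31 MB left
memory block 2: place P10 (7 MB), 6 MB left
memory block 6: place P11 (40 MB), 24 MB left
memory block 7: place P12 (45 MB), 19 MB left
memory block 3: place P13 (15 MB), 1 MB left
memory block 8: place P14 (45 MB), 19 MB left
memory block 4: place P15 (16 MB), 15 MB left
memory block 9: place P16 (45 MB), 19 MB left
memory block 5: place P17 (17 MB), 14 MB left
Final memory blocks: [40,11,8,5] [43,8,7] [48,15] [33,16] [33,17] [40] [45] [45] [45].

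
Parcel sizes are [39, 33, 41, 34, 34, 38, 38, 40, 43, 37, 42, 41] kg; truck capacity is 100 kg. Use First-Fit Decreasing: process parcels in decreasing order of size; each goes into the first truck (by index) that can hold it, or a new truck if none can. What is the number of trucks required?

6

Sorted descending: 43, 42, 41, 41, 40, 39, 38, 38, 37, 34, 34, 33.
Put 43 kg in truck 1; 57 kg remain.
Put 42 kg in truck 1; 15 kg remain.
Put 41 kg in truck 2; 59 kg remain.
Put 41 kg in truck 2; 18 kg remain.
Put 40 kg in truck 3; 60 kg remain.
Put 39 kg in truck 3; 21 kg remain.
Put 38 kg in truck 4; 62 kg remain.
Put 38 kg in truck 4; 24 kg remain.
Put 37 kg in truck 5; 63 kg remain.
Put 34 kg in truck 5; 29 kg remain.
Put 34 kg in truck 6; 66 kg remain.
Put 33 kg in truck 6; 33 kg remain.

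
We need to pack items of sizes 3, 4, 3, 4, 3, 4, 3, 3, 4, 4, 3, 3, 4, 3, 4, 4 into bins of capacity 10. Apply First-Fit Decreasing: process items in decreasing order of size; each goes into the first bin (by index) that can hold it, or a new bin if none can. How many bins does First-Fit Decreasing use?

Sorted descending: 4, 4, 4, 4, 4, 4, 4, 4, 3, 3, 3, 3, 3, 3, 3, 3.
bin 1: place 4, 6 left
bin 1: place 4, 2 left
bin 2: place 4, 6 left
bin 2: place 4, 2 left
bin 3: place 4, 6 left
bin 3: place 4, 2 left
bin 4: place 4, 6 left
bin 4: place 4, 2 left
bin 5: place 3, 7 left
bin 5: place 3, 4 left
bin 5: place 3, 1 left
bin 6: place 3, 7 left
bin 6: place 3, 4 left
bin 6: place 3, 1 left
bin 7: place 3, 7 left
bin 7: place 3, 4 left
Final bins: [4,4] [4,4] [4,4] [4,4] [3,3,3] [3,3,3] [3,3].

7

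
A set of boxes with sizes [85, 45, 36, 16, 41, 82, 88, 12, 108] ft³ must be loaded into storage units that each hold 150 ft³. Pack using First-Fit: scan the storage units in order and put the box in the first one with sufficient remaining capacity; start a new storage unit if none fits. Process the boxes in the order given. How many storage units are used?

5 storage units

storage unit 1: place 85 ft³, 65 ft³ left
storage unit 1: place 45 ft³, 20 ft³ left
storage unit 2: place 36 ft³, 114 ft³ left
storage unit 1: place 16 ft³, 4 ft³ left
storage unit 2: place 41 ft³, 73 ft³ left
storage unit 3: place 82 ft³, 68 ft³ left
storage unit 4: place 88 ft³, 62 ft³ left
storage unit 2: place 12 ft³, 61 ft³ left
storage unit 5: place 108 ft³, 42 ft³ left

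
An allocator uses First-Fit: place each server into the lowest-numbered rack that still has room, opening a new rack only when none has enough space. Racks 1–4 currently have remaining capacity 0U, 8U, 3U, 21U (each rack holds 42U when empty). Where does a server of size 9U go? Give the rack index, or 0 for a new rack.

4

Racks with room: rack 4 (21U).
The first with room is rack 4.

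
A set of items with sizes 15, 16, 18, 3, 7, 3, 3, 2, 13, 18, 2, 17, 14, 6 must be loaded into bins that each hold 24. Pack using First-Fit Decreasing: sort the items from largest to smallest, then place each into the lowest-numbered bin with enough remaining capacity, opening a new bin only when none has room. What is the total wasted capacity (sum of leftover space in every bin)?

Sorted descending: 18, 18, 17, 16, 15, 14, 13, 7, 6, 3, 3, 3, 2, 2.
bin 1: place 18, 6 left
bin 2: place 18, 6 left
bin 3: place 17, 7 left
bin 4: place 16, 8 left
bin 5: place 15, 9 left
bin 6: place 14, 10 left
bin 7: place 13, 11 left
bin 3: place 7, 0 left
bin 1: place 6, 0 left
bin 2: place 3, 3 left
bin 2: place 3, 0 left
bin 4: place 3, 5 left
bin 4: place 2, 3 left
bin 4: place 2, 1 left
7 bins × 24 = 168; used 137; unused 31.

31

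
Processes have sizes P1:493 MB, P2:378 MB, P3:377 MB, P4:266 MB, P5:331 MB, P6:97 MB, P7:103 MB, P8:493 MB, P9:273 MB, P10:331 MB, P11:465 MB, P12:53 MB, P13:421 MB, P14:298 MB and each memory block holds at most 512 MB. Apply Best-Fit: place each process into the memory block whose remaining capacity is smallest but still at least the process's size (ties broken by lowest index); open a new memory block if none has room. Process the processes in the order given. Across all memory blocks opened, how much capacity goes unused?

1253

Put P1 (493 MB) in memory block 1; 19 MB remain.
Put P2 (378 MB) in memory block 2; 134 MB remain.
Put P3 (377 MB) in memory block 3; 135 MB remain.
Put P4 (266 MB) in memory block 4; 246 MB remain.
Put P5 (331 MB) in memory block 5; 181 MB remain.
Put P6 (97 MB) in memory block 2; 37 MB remain.
Put P7 (103 MB) in memory block 3; 32 MB remain.
Put P8 (493 MB) in memory block 6; 19 MB remain.
Put P9 (273 MB) in memory block 7; 239 MB remain.
Put P10 (331 MB) in memory block 8; 181 MB remain.
Put P11 (465 MB) in memory block 9; 47 MB remain.
Put P12 (53 MB) in memory block 5; 128 MB remain.
Put P13 (421 MB) in memory block 10; 91 MB remain.
Put P14 (298 MB) in memory block 11; 214 MB remain.
11 memory blocks × 512 MB = 5632 MB; used 4379 MB; unused 1253 MB.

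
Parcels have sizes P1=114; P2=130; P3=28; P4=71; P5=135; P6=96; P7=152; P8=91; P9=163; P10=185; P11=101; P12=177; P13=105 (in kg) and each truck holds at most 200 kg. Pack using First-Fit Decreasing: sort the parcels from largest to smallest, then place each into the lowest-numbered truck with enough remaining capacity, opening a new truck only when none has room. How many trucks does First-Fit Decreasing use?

Sorted descending: 185, 177, 163, 152, 135, 130, 114, 105, 101, 96, 91, 71, 28.
truck 1: place 185 kg, 15 kg left
truck 2: place 177 kg, 23 kg left
truck 3: place 163 kg, 37 kg left
truck 4: place 152 kg, 48 kg left
truck 5: place 135 kg, 65 kg left
truck 6: place 130 kg, 70 kg left
truck 7: place 114 kg, 86 kg left
truck 8: place 105 kg, 95 kg left
truck 9: place 101 kg, 99 kg left
truck 9: place 96 kg, 3 kg left
truck 8: place 91 kg, 4 kg left
truck 7: place 71 kg, 15 kg left
truck 3: place 28 kg, 9 kg left
Final trucks: [185] [177] [163,28] [152] [135] [130] [114,71] [105,91] [101,96].

9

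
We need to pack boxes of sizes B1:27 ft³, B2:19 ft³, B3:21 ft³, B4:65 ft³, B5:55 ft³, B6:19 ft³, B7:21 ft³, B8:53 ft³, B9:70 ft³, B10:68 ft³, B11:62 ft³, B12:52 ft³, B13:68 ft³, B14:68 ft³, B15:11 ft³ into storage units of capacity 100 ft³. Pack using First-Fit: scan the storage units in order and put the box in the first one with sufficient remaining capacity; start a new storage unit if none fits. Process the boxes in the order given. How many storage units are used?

10

B1 (27 ft³) → storage unit 1 (remaining 73 ft³)
B2 (19 ft³) → storage unit 1 (remaining 54 ft³)
B3 (21 ft³) → storage unit 1 (remaining 33 ft³)
B4 (65 ft³) → storage unit 2 (remaining 35 ft³)
B5 (55 ft³) → storage unit 3 (remaining 45 ft³)
B6 (19 ft³) → storage unit 1 (remaining 14 ft³)
B7 (21 ft³) → storage unit 2 (remaining 14 ft³)
B8 (53 ft³) → storage unit 4 (remaining 47 ft³)
B9 (70 ft³) → storage unit 5 (remaining 30 ft³)
B10 (68 ft³) → storage unit 6 (remaining 32 ft³)
B11 (62 ft³) → storage unit 7 (remaining 38 ft³)
B12 (52 ft³) → storage unit 8 (remaining 48 ft³)
B13 (68 ft³) → storage unit 9 (remaining 32 ft³)
B14 (68 ft³) → storage unit 10 (remaining 32 ft³)
B15 (11 ft³) → storage unit 1 (remaining 3 ft³)
Final storage units: [27,19,21,19,11] [65,21] [55] [53] [70] [68] [62] [52] [68] [68].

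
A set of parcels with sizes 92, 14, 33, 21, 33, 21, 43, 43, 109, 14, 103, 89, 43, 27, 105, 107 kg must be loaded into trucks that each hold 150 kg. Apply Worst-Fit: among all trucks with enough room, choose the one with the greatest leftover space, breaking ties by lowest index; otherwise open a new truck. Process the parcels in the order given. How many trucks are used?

truck 1: place 92 kg, 58 kg left
truck 1: place 14 kg, 44 kg left
truck 1: place 33 kg, 11 kg left
truck 2: place 21 kg, 129 kg left
truck 2: place 33 kg, 96 kg left
truck 2: place 21 kg, 75 kg left
truck 2: place 43 kg, 32 kg left
truck 3: place 43 kg, 107 kg left
truck 4: place 109 kg, 41 kg left
truck 3: place 14 kg, 93 kg left
truck 5: place 103 kg, 47 kg left
truck 3: place 89 kg, 4 kg left
truck 5: place 43 kg, 4 kg left
truck 4: place 27 kg, 14 kg left
truck 6: place 105 kg, 45 kg left
truck 7: place 107 kg, 43 kg left

7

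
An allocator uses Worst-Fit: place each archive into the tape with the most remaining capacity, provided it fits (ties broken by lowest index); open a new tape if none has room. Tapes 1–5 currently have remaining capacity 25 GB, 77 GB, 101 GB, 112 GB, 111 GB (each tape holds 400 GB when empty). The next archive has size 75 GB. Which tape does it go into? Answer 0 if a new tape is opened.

Tapes with room: tape 2 (77 GB), tape 3 (101 GB), tape 4 (112 GB), tape 5 (111 GB).
Most room is tape 4 with 112 GB free.

4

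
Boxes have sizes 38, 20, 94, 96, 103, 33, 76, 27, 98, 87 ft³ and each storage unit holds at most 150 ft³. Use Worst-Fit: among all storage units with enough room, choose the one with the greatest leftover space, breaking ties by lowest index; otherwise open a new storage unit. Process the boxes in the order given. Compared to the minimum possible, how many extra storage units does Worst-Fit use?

1

Worst-Fit: [38,20,33] [94] [96] [103] [76,27] [98] [87] → 7 storage units.
6 boxes exceed 75 ft³ (half the capacity), and no two of those can share a storage unit, so at least 6 storage units are needed.
An optimal packing achieves that bound: [103,38] [98,33] [96,27,20] [94] [87] [76] → 6 storage units.
Excess: 7 − 6 = 1.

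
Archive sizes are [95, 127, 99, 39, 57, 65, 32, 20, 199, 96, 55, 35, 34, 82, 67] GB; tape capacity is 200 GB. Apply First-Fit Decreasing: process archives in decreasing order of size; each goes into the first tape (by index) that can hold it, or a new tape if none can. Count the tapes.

6 tapes

Sorted descending: 199, 127, 99, 96, 95, 82, 67, 65, 57, 55, 39, 35, 34, 32, 20.
Put 199 GB in tape 1; 1 GB remain.
Put 127 GB in tape 2; 73 GB remain.
Put 99 GB in tape 3; 101 GB remain.
Put 96 GB in tape 3; 5 GB remain.
Put 95 GB in tape 4; 105 GB remain.
Put 82 GB in tape 4; 23 GB remain.
Put 67 GB in tape 2; 6 GB remain.
Put 65 GB in tape 5; 135 GB remain.
Put 57 GB in tape 5; 78 GB remain.
Put 55 GB in tape 5; 23 GB remain.
Put 39 GB in tape 6; 161 GB remain.
Put 35 GB in tape 6; 126 GB remain.
Put 34 GB in tape 6; 92 GB remain.
Put 32 GB in tape 6; 60 GB remain.
Put 20 GB in tape 4; 3 GB remain.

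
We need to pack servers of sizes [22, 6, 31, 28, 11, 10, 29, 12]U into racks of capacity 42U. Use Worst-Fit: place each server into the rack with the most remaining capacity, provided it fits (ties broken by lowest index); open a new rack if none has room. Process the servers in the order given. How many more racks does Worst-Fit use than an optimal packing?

Worst-Fit: [22,6,11] [31] [28,10] [29,12] → 4 racks.
Total size 149U; any packing needs at least ⌈149/42⌉ = 4 racks.
So 4 is already optimal.

0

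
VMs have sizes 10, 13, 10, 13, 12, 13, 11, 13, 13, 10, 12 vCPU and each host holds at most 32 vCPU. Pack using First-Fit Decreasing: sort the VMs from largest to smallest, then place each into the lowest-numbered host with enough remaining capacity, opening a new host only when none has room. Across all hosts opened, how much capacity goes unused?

30

Sorted descending: 13, 13, 13, 13, 13, 12, 12, 11, 10, 10, 10.
host 1: place 13 vCPU, 19 vCPU left
host 1: place 13 vCPU, 6 vCPU left
host 2: place 13 vCPU, 19 vCPU left
host 2: place 13 vCPU, 6 vCPU left
host 3: place 13 vCPU, 19 vCPU left
host 3: place 12 vCPU, 7 vCPU left
host 4: place 12 vCPU, 20 vCPU left
host 4: place 11 vCPU, 9 vCPU left
host 5: place 10 vCPU, 22 vCPU left
host 5: place 10 vCPU, 12 vCPU left
host 5: place 10 vCPU, 2 vCPU left
5 hosts × 32 vCPU = 160 vCPU; used 130 vCPU; unused 30 vCPU.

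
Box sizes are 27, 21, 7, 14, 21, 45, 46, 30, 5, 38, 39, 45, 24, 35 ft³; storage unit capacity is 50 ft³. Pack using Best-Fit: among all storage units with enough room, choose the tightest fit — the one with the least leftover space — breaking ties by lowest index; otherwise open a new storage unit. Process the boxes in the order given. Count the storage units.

storage unit 1: place 27 ft³, 23 ft³ left
storage unit 1: place 21 ft³, 2 ft³ left
storage unit 2: place 7 ft³, 43 ft³ left
storage unit 2: place 14 ft³, 29 ft³ left
storage unit 2: place 21 ft³, 8 ft³ left
storage unit 3: place 45 ft³, 5 ft³ left
storage unit 4: place 46 ft³, 4 ft³ left
storage unit 5: place 30 ft³, 20 ft³ left
storage unit 3: place 5 ft³, 0 ft³ left
storage unit 6: place 38 ft³, 12 ft³ left
storage unit 7: place 39 ft³, 11 ft³ left
storage unit 8: place 45 ft³, 5 ft³ left
storage unit 9: place 24 ft³, 26 ft³ left
storage unit 10: place 35 ft³, 15 ft³ left
Final storage units: [27,21] [7,14,21] [45,5] [46] [30] [38] [39] [45] [24] [35].

10 storage units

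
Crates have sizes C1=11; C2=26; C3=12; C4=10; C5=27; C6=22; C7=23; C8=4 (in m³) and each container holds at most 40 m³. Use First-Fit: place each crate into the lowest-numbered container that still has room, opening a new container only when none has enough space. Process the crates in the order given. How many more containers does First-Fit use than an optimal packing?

First-Fit: [11,26] [12,10,4] [27] [22] [23] → 5 containers.
Total size 135 m³; any packing needs at least ⌈135/40⌉ = 4 containers.
An optimal packing achieves that bound: [27,12] [26,11] [23,10,4] [22] → 4 containers.
Excess: 5 − 4 = 1.

1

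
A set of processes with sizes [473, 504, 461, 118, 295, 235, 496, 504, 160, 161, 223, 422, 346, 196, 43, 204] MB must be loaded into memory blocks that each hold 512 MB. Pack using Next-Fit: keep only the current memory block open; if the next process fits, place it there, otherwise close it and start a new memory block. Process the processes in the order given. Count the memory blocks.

12

memory block 1: place 473 MB, 39 MB left
memory block 2: place 504 MB, 8 MB left
memory block 3: place 461 MB, 51 MB left
memory block 4: place 118 MB, 394 MB left
memory block 4: place 295 MB, 99 MB left
memory block 5: place 235 MB, 277 MB left
memory block 6: place 496 MB, 16 MB left
memory block 7: place 504 MB, 8 MB left
memory block 8: place 160 MB, 352 MB left
memory block 8: place 161 MB, 191 MB left
memory block 9: place 223 MB, 289 MB left
memory block 10: place 422 MB, 90 MB left
memory block 11: place 346 MB, 166 MB left
memory block 12: place 196 MB, 316 MB left
memory block 12: place 43 MB, 273 MB left
memory block 12: place 204 MB, 69 MB left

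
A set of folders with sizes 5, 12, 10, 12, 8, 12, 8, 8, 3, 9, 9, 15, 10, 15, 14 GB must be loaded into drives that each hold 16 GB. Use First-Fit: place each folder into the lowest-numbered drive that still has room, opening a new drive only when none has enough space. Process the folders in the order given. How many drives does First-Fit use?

Put 5 GB in drive 1; 11 GB remain.
Put 12 GB in drive 2; 4 GB remain.
Put 10 GB in drive 1; 1 GB remain.
Put 12 GB in drive 3; 4 GB remain.
Put 8 GB in drive 4; 8 GB remain.
Put 12 GB in drive 5; 4 GB remain.
Put 8 GB in drive 4; 0 GB remain.
Put 8 GB in drive 6; 8 GB remain.
Put 3 GB in drive 2; 1 GB remain.
Put 9 GB in drive 7; 7 GB remain.
Put 9 GB in drive 8; 7 GB remain.
Put 15 GB in drive 9; 1 GB remain.
Put 10 GB in drive 10; 6 GB remain.
Put 15 GB in drive 11; 1 GB remain.
Put 14 GB in drive 12; 2 GB remain.
Final drives: [5,10] [12,3] [12] [8,8] [12] [8] [9] [9] [15] [10] [15] [14].

12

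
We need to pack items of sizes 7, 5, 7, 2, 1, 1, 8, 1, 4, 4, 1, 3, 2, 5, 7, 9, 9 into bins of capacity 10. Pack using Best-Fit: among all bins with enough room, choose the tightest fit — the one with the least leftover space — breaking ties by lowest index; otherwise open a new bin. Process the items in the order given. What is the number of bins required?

7 → bin 1 (remaining 3)
5 → bin 2 (remaining 5)
7 → bin 3 (remaining 3)
2 → bin 1 (remaining 1)
1 → bin 1 (remaining 0)
1 → bin 3 (remaining 2)
8 → bin 4 (remaining 2)
1 → bin 3 (remaining 1)
4 → bin 2 (remaining 1)
4 → bin 5 (remaining 6)
1 → bin 2 (remaining 0)
3 → bin 5 (remaining 3)
2 → bin 4 (remaining 0)
5 → bin 6 (remaining 5)
7 → bin 7 (remaining 3)
9 → bin 8 (remaining 1)
9 → bin 9 (remaining 1)
Final bins: [7,2,1] [5,4,1] [7,1,1] [8,2] [4,3] [5] [7] [9] [9].

9 bins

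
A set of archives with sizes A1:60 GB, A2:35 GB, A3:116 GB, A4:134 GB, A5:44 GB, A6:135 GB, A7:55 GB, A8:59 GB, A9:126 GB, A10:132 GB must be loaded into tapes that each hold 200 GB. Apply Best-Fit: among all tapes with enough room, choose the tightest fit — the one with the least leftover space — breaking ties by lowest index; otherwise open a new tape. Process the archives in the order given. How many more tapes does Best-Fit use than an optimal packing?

1

Best-Fit: [60,35] [116,59] [134,44] [135,55] [126] [132] → 6 tapes.
Total size 896 GB; any packing needs at least ⌈896/200⌉ = 5 tapes.
An optimal packing achieves that bound: [135,60] [134,59] [132,55] [126,44] [116,35] → 5 tapes.
Excess: 6 − 5 = 1.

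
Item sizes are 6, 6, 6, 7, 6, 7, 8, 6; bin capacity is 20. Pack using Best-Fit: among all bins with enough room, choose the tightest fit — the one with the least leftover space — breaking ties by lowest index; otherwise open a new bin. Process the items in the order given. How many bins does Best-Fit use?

3

bin 1: place 6, 14 left
bin 1: place 6, 8 left
bin 1: place 6, 2 left
bin 2: place 7, 13 left
bin 2: place 6, 7 left
bin 2: place 7, 0 left
bin 3: place 8, 12 left
bin 3: place 6, 6 left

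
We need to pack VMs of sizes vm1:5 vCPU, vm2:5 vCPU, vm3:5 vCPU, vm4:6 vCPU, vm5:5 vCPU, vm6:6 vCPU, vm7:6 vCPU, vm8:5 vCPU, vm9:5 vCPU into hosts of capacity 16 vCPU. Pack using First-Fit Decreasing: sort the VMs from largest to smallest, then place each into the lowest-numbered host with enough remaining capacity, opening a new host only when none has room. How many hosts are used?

Sorted descending: 6, 6, 6, 5, 5, 5, 5, 5, 5.
Put 6 vCPU in host 1; 10 vCPU remain.
Put 6 vCPU in host 1; 4 vCPU remain.
Put 6 vCPU in host 2; 10 vCPU remain.
Put 5 vCPU in host 2; 5 vCPU remain.
Put 5 vCPU in host 2; 0 vCPU remain.
Put 5 vCPU in host 3; 11 vCPU remain.
Put 5 vCPU in host 3; 6 vCPU remain.
Put 5 vCPU in host 3; 1 vCPU remain.
Put 5 vCPU in host 4; 11 vCPU remain.

4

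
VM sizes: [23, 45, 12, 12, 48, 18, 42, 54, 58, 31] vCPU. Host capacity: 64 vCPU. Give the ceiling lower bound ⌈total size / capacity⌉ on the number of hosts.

6

Total size = 23 + 45 + 12 + 12 + 48 + 18 + 42 + 54 + 58 + 31 = 343 vCPU.
⌈343 / 64⌉ = 6.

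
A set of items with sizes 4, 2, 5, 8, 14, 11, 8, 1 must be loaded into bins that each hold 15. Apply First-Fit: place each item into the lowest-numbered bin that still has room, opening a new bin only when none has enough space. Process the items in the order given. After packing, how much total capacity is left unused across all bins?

22

bin 1: place 4, 11 left
bin 1: place 2, 9 left
bin 1: place 5, 4 left
bin 2: place 8, 7 left
bin 3: place 14, 1 left
bin 4: place 11, 4 left
bin 5: place 8, 7 left
bin 1: place 1, 3 left
5 bins × 15 = 75; used 53; unused 22.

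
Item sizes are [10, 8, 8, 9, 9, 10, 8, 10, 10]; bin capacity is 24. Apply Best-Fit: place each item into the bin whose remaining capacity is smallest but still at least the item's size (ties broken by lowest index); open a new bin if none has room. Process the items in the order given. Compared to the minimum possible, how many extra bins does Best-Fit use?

Best-Fit: [10,8] [8,9] [9,10] [8,10] [10] → 5 bins.
Total size 82; any packing needs at least ⌈82/24⌉ = 4 bins.
An optimal packing achieves that bound: [10,10] [10,10] [9,9] [8,8,8] → 4 bins.
Excess: 5 − 4 = 1.

1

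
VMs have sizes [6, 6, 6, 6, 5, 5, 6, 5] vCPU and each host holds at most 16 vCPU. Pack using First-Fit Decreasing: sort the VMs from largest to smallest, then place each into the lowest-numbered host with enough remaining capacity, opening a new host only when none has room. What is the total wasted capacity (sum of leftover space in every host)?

19

Sorted descending: 6, 6, 6, 6, 6, 5, 5, 5.
host 1: place 6 vCPU, 10 vCPU left
host 1: place 6 vCPU, 4 vCPU left
host 2: place 6 vCPU, 10 vCPU left
host 2: place 6 vCPU, 4 vCPU left
host 3: place 6 vCPU, 10 vCPU left
host 3: place 5 vCPU, 5 vCPU left
host 3: place 5 vCPU, 0 vCPU left
host 4: place 5 vCPU, 11 vCPU left
4 hosts × 16 vCPU = 64 vCPU; used 45 vCPU; unused 19 vCPU.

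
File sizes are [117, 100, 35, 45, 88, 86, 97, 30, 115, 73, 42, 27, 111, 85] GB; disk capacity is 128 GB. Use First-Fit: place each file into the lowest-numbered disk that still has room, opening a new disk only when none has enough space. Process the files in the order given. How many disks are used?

10 disks

Put 117 GB in disk 1; 11 GB remain.
Put 100 GB in disk 2; 28 GB remain.
Put 35 GB in disk 3; 93 GB remain.
Put 45 GB in disk 3; 48 GB remain.
Put 88 GB in disk 4; 40 GB remain.
Put 86 GB in disk 5; 42 GB remain.
Put 97 GB in disk 6; 31 GB remain.
Put 30 GB in disk 3; 18 GB remain.
Put 115 GB in disk 7; 13 GB remain.
Put 73 GB in disk 8; 55 GB remain.
Put 42 GB in disk 5; 0 GB remain.
Put 27 GB in disk 2; 1 GB remain.
Put 111 GB in disk 9; 17 GB remain.
Put 85 GB in disk 10; 43 GB remain.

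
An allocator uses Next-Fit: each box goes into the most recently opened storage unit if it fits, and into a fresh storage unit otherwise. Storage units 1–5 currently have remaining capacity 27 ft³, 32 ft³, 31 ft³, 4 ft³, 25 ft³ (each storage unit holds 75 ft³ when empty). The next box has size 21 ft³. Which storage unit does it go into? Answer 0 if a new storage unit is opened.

5

Next-Fit only looks at storage unit 5, which has 25 ft³ free.
21 ft³ fits there.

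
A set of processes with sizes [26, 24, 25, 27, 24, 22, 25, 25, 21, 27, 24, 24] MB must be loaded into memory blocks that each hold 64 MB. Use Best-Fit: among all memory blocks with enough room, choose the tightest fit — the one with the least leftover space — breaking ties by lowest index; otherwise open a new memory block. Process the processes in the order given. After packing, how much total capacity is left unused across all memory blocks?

memory block 1: place 26 MB, 38 MB left
memory block 1: place 24 MB, 14 MB left
memory block 2: place 25 MB, 39 MB left
memory block 2: place 27 MB, 12 MB left
memory block 3: place 24 MB, 40 MB left
memory block 3: place 22 MB, 18 MB left
memory block 4: place 25 MB, 39 MB left
memory block 4: place 25 MB, 14 MB left
memory block 5: place 21 MB, 43 MB left
memory block 5: place 27 MB, 16 MB left
memory block 6: place 24 MB, 40 MB left
memory block 6: place 24 MB, 16 MB left
6 memory blocks × 64 MB = 384 MB; used 294 MB; unused 90 MB.

90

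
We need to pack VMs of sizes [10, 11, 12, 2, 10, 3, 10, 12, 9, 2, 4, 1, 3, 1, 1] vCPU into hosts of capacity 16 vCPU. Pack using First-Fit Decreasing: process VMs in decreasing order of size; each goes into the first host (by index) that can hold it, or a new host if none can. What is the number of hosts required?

Sorted descending: 12, 12, 11, 10, 10, 10, 9, 4, 3, 3, 2, 2, 1, 1, 1.
12 vCPU → host 1 (remaining 4 vCPU)
12 vCPU → host 2 (remaining 4 vCPU)
11 vCPU → host 3 (remaining 5 vCPU)
10 vCPU → host 4 (remaining 6 vCPU)
10 vCPU → host 5 (remaining 6 vCPU)
10 vCPU → host 6 (remaining 6 vCPU)
9 vCPU → host 7 (remaining 7 vCPU)
4 vCPU → host 1 (remaining 0 vCPU)
3 vCPU → host 2 (remaining 1 vCPU)
3 vCPU → host 3 (remaining 2 vCPU)
2 vCPU → host 3 (remaining 0 vCPU)
2 vCPU → host 4 (remaining 4 vCPU)
1 vCPU → host 2 (remaining 0 vCPU)
1 vCPU → host 4 (remaining 3 vCPU)
1 vCPU → host 4 (remaining 2 vCPU)

7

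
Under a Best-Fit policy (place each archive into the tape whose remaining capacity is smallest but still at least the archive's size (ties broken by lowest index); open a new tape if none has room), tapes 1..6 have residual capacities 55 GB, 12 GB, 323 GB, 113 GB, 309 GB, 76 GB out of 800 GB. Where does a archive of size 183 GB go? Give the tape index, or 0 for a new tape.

5

Tapes with room: tape 3 (323 GB), tape 5 (309 GB).
Tightest fit is tape 5 with 309 GB free.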